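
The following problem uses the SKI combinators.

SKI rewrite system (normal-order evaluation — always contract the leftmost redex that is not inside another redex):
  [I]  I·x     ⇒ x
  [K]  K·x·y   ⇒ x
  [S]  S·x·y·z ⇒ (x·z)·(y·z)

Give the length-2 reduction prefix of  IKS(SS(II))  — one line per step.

Answer: after 2 steps: S

Working:
  start: IKS(SS(II))
  step 1: KS(SS(II))
  step 2: S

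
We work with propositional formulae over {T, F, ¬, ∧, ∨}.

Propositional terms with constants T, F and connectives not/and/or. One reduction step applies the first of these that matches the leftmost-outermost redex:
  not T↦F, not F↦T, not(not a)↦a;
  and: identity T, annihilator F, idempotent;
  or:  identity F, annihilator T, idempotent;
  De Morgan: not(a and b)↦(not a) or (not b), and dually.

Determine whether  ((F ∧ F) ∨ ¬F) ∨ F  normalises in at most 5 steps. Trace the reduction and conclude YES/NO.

  start: ((F ∧ F) ∨ ¬F) ∨ F
  →1  (F ∧ F) ∨ ¬F
  →2  F ∨ ¬F
  →3  ¬F
  →4  T

Answer: YES — reaches normal form T in 4 ≤ 5 steps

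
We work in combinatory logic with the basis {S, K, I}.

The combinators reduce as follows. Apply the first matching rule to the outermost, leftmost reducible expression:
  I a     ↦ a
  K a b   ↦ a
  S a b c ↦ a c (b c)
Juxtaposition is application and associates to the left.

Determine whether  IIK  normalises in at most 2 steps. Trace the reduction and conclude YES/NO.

  start: IIK
  step 1: IK
  step 2: K

Answer: YES — reaches normal form K in 2 ≤ 2 steps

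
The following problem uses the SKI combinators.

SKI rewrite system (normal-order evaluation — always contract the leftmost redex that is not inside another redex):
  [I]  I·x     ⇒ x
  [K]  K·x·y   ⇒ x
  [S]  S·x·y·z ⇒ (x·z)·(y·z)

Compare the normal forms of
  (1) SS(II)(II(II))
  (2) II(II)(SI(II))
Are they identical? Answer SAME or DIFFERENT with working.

Term A:
  start: SS(II)(II(II))
  →1  S(II(II))(II(II(II)))
  →2  S(I(II))(II(II(II)))
  →3  S(II)(II(II(II)))
  →4  SI(II(II(II)))
  →5  SI(I(II(II)))
  →6  SI(II(II))
  →7  SI(I(II))
  →8  SI(II)
  →9  SII

Term B:
  start: II(II)(SI(II))
  →1  I(II)(SI(II))
  →2  II(SI(II))
  →3  I(SI(II))
  →4  SI(II)
  →5  SII

Answer: SAME — A ⇓ SII, B ⇓ SII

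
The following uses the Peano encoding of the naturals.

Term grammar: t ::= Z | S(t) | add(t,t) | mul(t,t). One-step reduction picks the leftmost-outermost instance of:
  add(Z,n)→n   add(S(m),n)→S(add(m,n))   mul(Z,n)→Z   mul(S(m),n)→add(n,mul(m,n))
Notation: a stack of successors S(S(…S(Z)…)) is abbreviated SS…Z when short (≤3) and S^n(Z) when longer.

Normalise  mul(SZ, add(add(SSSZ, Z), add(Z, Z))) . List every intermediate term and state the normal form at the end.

Answer: normal form = SSSZ  (in 15 steps)

Reduction:
  start: mul(SZ, add(add(SSSZ, Z), add(Z, Z)))
  step 1: add(add(add(SSSZ, Z), add(Z, Z)), mul(Z, add(add(SSSZ, Z), add(Z, Z))))
  step 2: add(add(S(add(SSZ, Z)), add(Z, Z)), mul(Z, add(add(SSSZ, Z), add(Z, Z))))
  step 3: add(S(add(add(SSZ, Z), add(Z, Z))), mul(Z, add(add(SSSZ, Z), add(Z, Z))))
  step 4: S(add(add(add(SSZ, Z), add(Z, Z)), mul(Z, add(add(SSSZ, Z), add(Z, Z)))))
  step 5: S(add(add(S(add(SZ, Z)), add(Z, Z)), mul(Z, add(add(SSSZ, Z), add(Z, Z)))))
  step 6: S(add(S(add(add(SZ, Z), add(Z, Z))), mul(Z, add(add(SSSZ, Z), add(Z, Z)))))
  step 7: S(S(add(add(add(SZ, Z), add(Z, Z)), mul(Z, add(add(SSSZ, Z), add(Z, Z))))))
  step 8: S(S(add(add(S(add(Z, Z)), add(Z, Z)), mul(Z, add(add(SSSZ, Z), add(Z, Z))))))
  step 9: S(S(add(S(add(add(Z, Z), add(Z, Z))), mul(Z, add(add(SSSZ, Z), add(Z, Z))))))
  step 10: S(S(S(add(add(add(Z, Z), add(Z, Z)), mul(Z, add(add(SSSZ, Z), add(Z, Z)))))))
  step 11: S(S(S(add(add(Z, add(Z, Z)), mul(Z, add(add(SSSZ, Z), add(Z, Z)))))))
  step 12: S(S(S(add(add(Z, Z), mul(Z, add(add(SSSZ, Z), add(Z, Z)))))))
  step 13: S(S(S(add(Z, mul(Z, add(add(SSSZ, Z), add(Z, Z)))))))
  step 14: S(S(S(mul(Z, add(add(SSSZ, Z), add(Z, Z))))))
  step 15: SSSZ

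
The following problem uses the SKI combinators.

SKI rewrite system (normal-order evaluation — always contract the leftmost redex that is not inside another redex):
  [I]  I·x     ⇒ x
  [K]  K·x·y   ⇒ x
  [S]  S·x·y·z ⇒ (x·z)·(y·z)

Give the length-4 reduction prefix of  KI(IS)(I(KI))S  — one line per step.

  start: KI(IS)(I(KI))S
  →1  I(I(KI))S
  →2  I(KI)S
  →3  KIS
  →4  I

Answer: after 4 steps: I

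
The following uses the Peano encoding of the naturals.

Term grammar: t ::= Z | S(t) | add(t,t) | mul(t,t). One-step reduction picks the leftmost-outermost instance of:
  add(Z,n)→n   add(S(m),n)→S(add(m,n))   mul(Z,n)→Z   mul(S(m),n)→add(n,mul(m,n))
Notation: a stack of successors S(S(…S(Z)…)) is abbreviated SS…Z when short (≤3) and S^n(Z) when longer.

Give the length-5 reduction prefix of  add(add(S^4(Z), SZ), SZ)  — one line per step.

Answer: after 5 steps: S(S(add(S(add(SZ, SZ)), SZ)))

Reduction:
  start: add(add(S^4(Z), SZ), SZ)
  step 1: add(S(add(SSSZ, SZ)), SZ)
  step 2: S(add(add(SSSZ, SZ), SZ))
  step 3: S(add(S(add(SSZ, SZ)), SZ))
  step 4: S(S(add(add(SSZ, SZ), SZ)))
  step 5: S(S(add(S(add(SZ, SZ)), SZ)))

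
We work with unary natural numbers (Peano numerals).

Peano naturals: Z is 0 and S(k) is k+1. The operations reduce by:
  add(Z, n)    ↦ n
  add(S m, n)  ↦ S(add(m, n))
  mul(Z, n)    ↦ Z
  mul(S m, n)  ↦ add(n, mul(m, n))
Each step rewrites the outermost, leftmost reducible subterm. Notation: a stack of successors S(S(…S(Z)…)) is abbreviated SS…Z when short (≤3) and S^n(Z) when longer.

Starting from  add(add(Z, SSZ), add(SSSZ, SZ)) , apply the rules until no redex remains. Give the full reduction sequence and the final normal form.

Answer: normal form = S^6(Z)  (in 8 steps)

Working:
  start: add(add(Z, SSZ), add(SSSZ, SZ))
  step 1: add(SSZ, add(SSSZ, SZ))
  step 2: S(add(SZ, add(SSSZ, SZ)))
  step 3: S(S(add(Z, add(SSSZ, SZ))))
  step 4: S(S(add(SSSZ, SZ)))
  step 5: S(S(S(add(SSZ, SZ))))
  step 6: S(S(S(S(add(SZ, SZ)))))
  step 7: S(S(S(S(S(add(Z, SZ))))))
  step 8: S^6(Z)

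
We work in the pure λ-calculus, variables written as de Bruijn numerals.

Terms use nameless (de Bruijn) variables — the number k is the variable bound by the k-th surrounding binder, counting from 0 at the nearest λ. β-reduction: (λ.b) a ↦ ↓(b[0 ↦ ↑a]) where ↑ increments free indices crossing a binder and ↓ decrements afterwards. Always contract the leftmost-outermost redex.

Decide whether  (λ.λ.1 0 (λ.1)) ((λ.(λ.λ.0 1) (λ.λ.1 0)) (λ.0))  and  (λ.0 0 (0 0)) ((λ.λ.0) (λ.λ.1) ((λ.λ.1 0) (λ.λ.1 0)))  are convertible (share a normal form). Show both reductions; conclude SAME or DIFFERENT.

Term A:
  start: (λ.λ.1 0 (λ.1)) ((λ.(λ.λ.0 1) (λ.λ.1 0)) (λ.0))
  →1  λ.(λ.(λ.λ.0 1) (λ.λ.1 0)) (λ.0) 0 (λ.1)
  →2  λ.(λ.λ.0 1) (λ.λ.1 0) 0 (λ.1)
  →3  λ.(λ.0 (λ.λ.1 0)) 0 (λ.1)
  →4  λ.0 (λ.λ.1 0) (λ.1)

Term B:
  start: (λ.0 0 (0 0)) ((λ.λ.0) (λ.λ.1) ((λ.λ.1 0) (λ.λ.1 0)))
  →1  (λ.λ.0) (λ.λ.1) ((λ.λ.1 0) (λ.λ.1 0)) ((λ.λ.0) (λ.λ.1) ((λ.λ.1 0) (λ.λ.1 0))) ((λ.λ.0) (λ.λ.1) ((λ.λ.1 0) (λ.λ.1 0)) ((λ.λ.0) (λ.λ.1) ((λ.λ.1 0) (λ.λ.1 0))))
  →2  (λ.0) ((λ.λ.1 0) (λ.λ.1 0)) ((λ.λ.0) (λ.λ.1) ((λ.λ.1 0) (λ.λ.1 0))) ((λ.λ.0) (λ.λ.1) ((λ.λ.1 0) (λ.λ.1 0)) ((λ.λ.0) (λ.λ.1) ((λ.λ.1 0) (λ.λ.1 0))))
  →3  (λ.λ.1 0) (λ.λ.1 0) ((λ.λ.0) (λ.λ.1) ((λ.λ.1 0) (λ.λ.1 0))) ((λ.λ.0) (λ.λ.1) ((λ.λ.1 0) (λ.λ.1 0)) ((λ.λ.0) (λ.λ.1) ((λ.λ.1 0) (λ.λ.1 0))))
  →4  (λ.(λ.λ.1 0) 0) ((λ.λ.0) (λ.λ.1) ((λ.λ.1 0) (λ.λ.1 0))) ((λ.λ.0) (λ.λ.1) ((λ.λ.1 0) (λ.λ.1 0)) ((λ.λ.0) (λ.λ.1) ((λ.λ.1 0) (λ.λ.1 0))))
  →5  (λ.λ.1 0) ((λ.λ.0) (λ.λ.1) ((λ.λ.1 0) (λ.λ.1 0))) ((λ.λ.0) (λ.λ.1) ((λ.λ.1 0) (λ.λ.1 0)) ((λ.λ.0) (λ.λ.1) ((λ.λ.1 0) (λ.λ.1 0))))
  →6  (λ.(λ.λ.0) (λ.λ.1) ((λ.λ.1 0) (λ.λ.1 0)) 0) ((λ.λ.0) (λ.λ.1) ((λ.λ.1 0) (λ.λ.1 0)) ((λ.λ.0) (λ.λ.1) ((λ.λ.1 0) (λ.λ.1 0))))
  →7  (λ.λ.0) (λ.λ.1) ((λ.λ.1 0) (λ.λ.1 0)) ((λ.λ.0) (λ.λ.1) ((λ.λ.1 0) (λ.λ.1 0)) ((λ.λ.0) (λ.λ.1) ((λ.λ.1 0) (λ.λ.1 0))))
  →8  (λ.0) ((λ.λ.1 0) (λ.λ.1 0)) ((λ.λ.0) (λ.λ.1) ((λ.λ.1 0) (λ.λ.1 0)) ((λ.λ.0) (λ.λ.1) ((λ.λ.1 0) (λ.λ.1 0))))
  →9  (λ.λ.1 0) (λ.λ.1 0) ((λ.λ.0) (λ.λ.1) ((λ.λ.1 0) (λ.λ.1 0)) ((λ.λ.0) (λ.λ.1) ((λ.λ.1 0) (λ.λ.1 0))))
  →10  (λ.(λ.λ.1 0) 0) ((λ.λ.0) (λ.λ.1) ((λ.λ.1 0) (λ.λ.1 0)) ((λ.λ.0) (λ.λ.1) ((λ.λ.1 0) (λ.λ.1 0))))
  →11  (λ.λ.1 0) ((λ.λ.0) (λ.λ.1) ((λ.λ.1 0) (λ.λ.1 0)) ((λ.λ.0) (λ.λ.1) ((λ.λ.1 0) (λ.λ.1 0))))
  →12  λ.(λ.λ.0) (λ.λ.1) ((λ.λ.1 0) (λ.λ.1 0)) ((λ.λ.0) (λ.λ.1) ((λ.λ.1 0) (λ.λ.1 0))) 0
  →13  λ.(λ.0) ((λ.λ.1 0) (λ.λ.1 0)) ((λ.λ.0) (λ.λ.1) ((λ.λ.1 0) (λ.λ.1 0))) 0
  →14  λ.(λ.λ.1 0) (λ.λ.1 0) ((λ.λ.0) (λ.λ.1) ((λ.λ.1 0) (λ.λ.1 0))) 0
  →15  λ.(λ.(λ.λ.1 0) 0) ((λ.λ.0) (λ.λ.1) ((λ.λ.1 0) (λ.λ.1 0))) 0
  →16  λ.(λ.λ.1 0) ((λ.λ.0) (λ.λ.1) ((λ.λ.1 0) (λ.λ.1 0))) 0
  →17  λ.(λ.(λ.λ.0) (λ.λ.1) ((λ.λ.1 0) (λ.λ.1 0)) 0) 0
  →18  λ.(λ.λ.0) (λ.λ.1) ((λ.λ.1 0) (λ.λ.1 0)) 0
  →19  λ.(λ.0) ((λ.λ.1 0) (λ.λ.1 0)) 0
  →20  λ.(λ.λ.1 0) (λ.λ.1 0) 0
  →21  λ.(λ.(λ.λ.1 0) 0) 0
  →22  λ.(λ.λ.1 0) 0
  →23  λ.λ.1 0

Answer: DIFFERENT — A ⇓ λ.0 (λ.λ.1 0) (λ.1), B ⇓ λ.λ.1 0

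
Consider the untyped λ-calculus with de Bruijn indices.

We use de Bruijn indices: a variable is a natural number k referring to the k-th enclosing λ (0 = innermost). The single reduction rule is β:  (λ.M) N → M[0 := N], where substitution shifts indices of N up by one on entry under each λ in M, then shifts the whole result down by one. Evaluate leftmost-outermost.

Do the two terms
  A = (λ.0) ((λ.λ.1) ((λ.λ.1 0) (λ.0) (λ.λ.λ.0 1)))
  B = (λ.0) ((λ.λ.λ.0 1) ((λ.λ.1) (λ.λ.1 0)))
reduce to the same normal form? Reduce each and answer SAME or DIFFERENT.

Term A:
  start: (λ.0) ((λ.λ.1) ((λ.λ.1 0) (λ.0) (λ.λ.λ.0 1)))
  step 1: (λ.λ.1) ((λ.λ.1 0) (λ.0) (λ.λ.λ.0 1))
  step 2: λ.(λ.λ.1 0) (λ.0) (λ.λ.λ.0 1)
  step 3: λ.(λ.(λ.0) 0) (λ.λ.λ.0 1)
  step 4: λ.(λ.0) (λ.λ.λ.0 1)
  step 5: λ.λ.λ.λ.0 1

Term B:
  start: (λ.0) ((λ.λ.λ.0 1) ((λ.λ.1) (λ.λ.1 0)))
  step 1: (λ.λ.λ.0 1) ((λ.λ.1) (λ.λ.1 0))
  step 2: λ.λ.0 1

Answer: DIFFERENT — A ⇓ λ.λ.λ.λ.0 1, B ⇓ λ.λ.0 1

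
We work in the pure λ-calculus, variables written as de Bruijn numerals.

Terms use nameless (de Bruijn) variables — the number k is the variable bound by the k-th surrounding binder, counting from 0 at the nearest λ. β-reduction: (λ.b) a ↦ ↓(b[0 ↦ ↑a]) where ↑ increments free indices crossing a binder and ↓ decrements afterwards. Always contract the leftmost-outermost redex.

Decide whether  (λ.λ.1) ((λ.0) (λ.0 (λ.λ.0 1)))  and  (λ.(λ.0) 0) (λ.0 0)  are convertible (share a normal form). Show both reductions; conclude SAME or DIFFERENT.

Answer: DIFFERENT — A ⇓ λ.λ.0 (λ.λ.0 1), B ⇓ λ.0 0

Reduction:
Term A:
  start: (λ.λ.1) ((λ.0) (λ.0 (λ.λ.0 1)))
  →1  λ.(λ.0) (λ.0 (λ.λ.0 1))
  →2  λ.λ.0 (λ.λ.0 1)

Term B:
  start: (λ.(λ.0) 0) (λ.0 0)
  →1  (λ.0) (λ.0 0)
  →2  λ.0 0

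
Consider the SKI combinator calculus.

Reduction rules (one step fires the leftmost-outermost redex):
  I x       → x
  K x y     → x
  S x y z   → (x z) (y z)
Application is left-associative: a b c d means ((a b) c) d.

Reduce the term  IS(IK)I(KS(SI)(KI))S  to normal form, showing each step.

Answer: normal form = S(KI)S  (in 5 steps)

Working:
  start: IS(IK)I(KS(SI)(KI))S
  step 1: S(IK)I(KS(SI)(KI))S
  step 2: IK(KS(SI)(KI))(I(KS(SI)(KI)))S
  step 3: K(KS(SI)(KI))(I(KS(SI)(KI)))S
  step 4: KS(SI)(KI)S
  step 5: S(KI)S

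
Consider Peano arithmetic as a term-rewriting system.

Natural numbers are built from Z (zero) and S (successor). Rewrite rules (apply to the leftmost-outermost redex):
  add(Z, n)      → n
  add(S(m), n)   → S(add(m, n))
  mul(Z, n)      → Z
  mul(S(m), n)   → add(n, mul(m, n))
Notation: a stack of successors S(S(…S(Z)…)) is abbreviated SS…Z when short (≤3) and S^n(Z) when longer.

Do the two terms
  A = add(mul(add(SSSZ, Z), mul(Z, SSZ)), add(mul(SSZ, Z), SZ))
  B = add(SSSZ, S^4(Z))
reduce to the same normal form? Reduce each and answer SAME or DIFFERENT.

Answer: DIFFERENT — A ⇓ SZ, B ⇓ S^7(Z)

Reduction:
Term A:
  start: add(mul(add(SSSZ, Z), mul(Z, SSZ)), add(mul(SSZ, Z), SZ))
  step 1: add(mul(S(add(SSZ, Z)), mul(Z, SSZ)), add(mul(SSZ, Z), SZ))
  step 2: add(add(mul(Z, SSZ), mul(add(SSZ, Z), mul(Z, SSZ))), add(mul(SSZ, Z), SZ))
  step 3: add(add(Z, mul(add(SSZ, Z), mul(Z, SSZ))), add(mul(SSZ, Z), SZ))
  step 4: add(mul(add(SSZ, Z), mul(Z, SSZ)), add(mul(SSZ, Z), SZ))
  step 5: add(mul(S(add(SZ, Z)), mul(Z, SSZ)), add(mul(SSZ, Z), SZ))
  step 6: add(add(mul(Z, SSZ), mul(add(SZ, Z), mul(Z, SSZ))), add(mul(SSZ, Z), SZ))
  step 7: add(add(Z, mul(add(SZ, Z), mul(Z, SSZ))), add(mul(SSZ, Z), SZ))
  step 8: add(mul(add(SZ, Z), mul(Z, SSZ)), add(mul(SSZ, Z), SZ))
  step 9: add(mul(S(add(Z, Z)), mul(Z, SSZ)), add(mul(SSZ, Z), SZ))
  step 10: add(add(mul(Z, SSZ), mul(add(Z, Z), mul(Z, SSZ))), add(mul(SSZ, Z), SZ))
  step 11: add(add(Z, mul(add(Z, Z), mul(Z, SSZ))), add(mul(SSZ, Z), SZ))
  step 12: add(mul(add(Z, Z), mul(Z, SSZ)), add(mul(SSZ, Z), SZ))
  step 13: add(mul(Z, mul(Z, SSZ)), add(mul(SSZ, Z), SZ))
  step 14: add(Z, add(mul(SSZ, Z), SZ))
  step 15: add(mul(SSZ, Z), SZ)
  step 16: add(add(Z, mul(SZ, Z)), SZ)
  step 17: add(mul(SZ, Z), SZ)
  step 18: add(add(Z, mul(Z, Z)), SZ)
  step 19: add(mul(Z, Z), SZ)
  step 20: add(Z, SZ)
  step 21: SZ

Term B:
  start: add(SSSZ, S^4(Z))
  step 1: S(add(SSZ, S^4(Z)))
  step 2: S(S(add(SZ, S^4(Z))))
  step 3: S(S(S(add(Z, S^4(Z)))))
  step 4: S^7(Z)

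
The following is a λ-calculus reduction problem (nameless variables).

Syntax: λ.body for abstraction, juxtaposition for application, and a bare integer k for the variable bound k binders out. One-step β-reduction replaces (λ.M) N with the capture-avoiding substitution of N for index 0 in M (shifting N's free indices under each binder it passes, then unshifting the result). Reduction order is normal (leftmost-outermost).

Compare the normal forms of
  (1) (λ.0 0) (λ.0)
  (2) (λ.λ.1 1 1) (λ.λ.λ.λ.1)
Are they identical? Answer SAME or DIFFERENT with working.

Term A:
  start: (λ.0 0) (λ.0)
  [1] (λ.0) (λ.0)
  [2] λ.0

Term B:
  start: (λ.λ.1 1 1) (λ.λ.λ.λ.1)
  [1] λ.(λ.λ.λ.λ.1) (λ.λ.λ.λ.1) (λ.λ.λ.λ.1)
  [2] λ.(λ.λ.λ.1) (λ.λ.λ.λ.1)
  [3] λ.λ.λ.1

Answer: DIFFERENT — A ⇓ λ.0, B ⇓ λ.λ.λ.1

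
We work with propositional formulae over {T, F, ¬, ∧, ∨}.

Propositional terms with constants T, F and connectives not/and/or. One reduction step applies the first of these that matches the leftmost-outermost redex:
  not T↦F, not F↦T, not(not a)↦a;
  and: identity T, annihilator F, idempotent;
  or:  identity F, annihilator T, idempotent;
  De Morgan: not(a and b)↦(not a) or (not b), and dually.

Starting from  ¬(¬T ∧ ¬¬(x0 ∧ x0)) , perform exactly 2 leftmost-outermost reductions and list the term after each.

Answer: after 2 steps: T ∨ ¬¬¬(x0 ∧ x0)

Reduction:
  start: ¬(¬T ∧ ¬¬(x0 ∧ x0))
  [1] ¬¬T ∨ ¬¬¬(x0 ∧ x0)
  [2] T ∨ ¬¬¬(x0 ∧ x0)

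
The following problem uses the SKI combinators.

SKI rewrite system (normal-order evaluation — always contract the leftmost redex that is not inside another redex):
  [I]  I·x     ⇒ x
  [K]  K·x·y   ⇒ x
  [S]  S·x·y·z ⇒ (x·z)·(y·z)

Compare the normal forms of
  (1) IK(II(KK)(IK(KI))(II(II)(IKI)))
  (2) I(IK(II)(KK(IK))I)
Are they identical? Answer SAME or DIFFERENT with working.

Answer: DIFFERENT — A ⇓ K(K(KI)), B ⇓ I

Working:
Term A:
  start: IK(II(KK)(IK(KI))(II(II)(IKI)))
  →1  K(II(KK)(IK(KI))(II(II)(IKI)))
  →2  K(I(KK)(IK(KI))(II(II)(IKI)))
  →3  K(KK(IK(KI))(II(II)(IKI)))
  →4  K(K(II(II)(IKI)))
  →5  K(K(I(II)(IKI)))
  →6  K(K(II(IKI)))
  →7  K(K(I(IKI)))
  →8  K(K(IKI))
  →9  K(K(KI))

Term B:
  start: I(IK(II)(KK(IK))I)
  →1  IK(II)(KK(IK))I
  →2  K(II)(KK(IK))I
  →3  III
  →4  II
  →5  I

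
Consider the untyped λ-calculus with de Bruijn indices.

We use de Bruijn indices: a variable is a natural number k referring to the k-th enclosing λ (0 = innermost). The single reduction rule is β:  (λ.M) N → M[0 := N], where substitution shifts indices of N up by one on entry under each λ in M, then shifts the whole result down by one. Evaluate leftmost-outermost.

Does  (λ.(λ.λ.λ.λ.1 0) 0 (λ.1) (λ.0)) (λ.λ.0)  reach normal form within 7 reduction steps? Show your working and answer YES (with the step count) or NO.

  start: (λ.(λ.λ.λ.λ.1 0) 0 (λ.1) (λ.0)) (λ.λ.0)
  [1] (λ.λ.λ.λ.1 0) (λ.λ.0) (λ.λ.λ.0) (λ.0)
  [2] (λ.λ.λ.1 0) (λ.λ.λ.0) (λ.0)
  [3] (λ.λ.1 0) (λ.0)
  [4] λ.(λ.0) 0
  [5] λ.0

Answer: YES — reaches normal form λ.0 in 5 ≤ 7 steps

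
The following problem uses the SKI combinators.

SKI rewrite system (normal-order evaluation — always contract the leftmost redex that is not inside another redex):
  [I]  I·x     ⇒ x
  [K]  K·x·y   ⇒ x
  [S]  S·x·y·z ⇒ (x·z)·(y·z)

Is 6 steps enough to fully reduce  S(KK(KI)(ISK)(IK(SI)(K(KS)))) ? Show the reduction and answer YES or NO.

Answer: YES — reaches normal form S(SK) in 3 ≤ 6 steps

Working:
  start: S(KK(KI)(ISK)(IK(SI)(K(KS))))
  →1  S(K(ISK)(IK(SI)(K(KS))))
  →2  S(ISK)
  →3  S(SK)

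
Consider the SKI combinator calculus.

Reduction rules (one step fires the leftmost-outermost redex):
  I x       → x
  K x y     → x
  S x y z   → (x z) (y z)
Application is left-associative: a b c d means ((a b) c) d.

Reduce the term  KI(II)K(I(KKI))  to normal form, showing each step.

  start: KI(II)K(I(KKI))
  [1] IK(I(KKI))
  [2] K(I(KKI))
  [3] K(KKI)
  [4] KK

Answer: normal form = KK  (in 4 steps)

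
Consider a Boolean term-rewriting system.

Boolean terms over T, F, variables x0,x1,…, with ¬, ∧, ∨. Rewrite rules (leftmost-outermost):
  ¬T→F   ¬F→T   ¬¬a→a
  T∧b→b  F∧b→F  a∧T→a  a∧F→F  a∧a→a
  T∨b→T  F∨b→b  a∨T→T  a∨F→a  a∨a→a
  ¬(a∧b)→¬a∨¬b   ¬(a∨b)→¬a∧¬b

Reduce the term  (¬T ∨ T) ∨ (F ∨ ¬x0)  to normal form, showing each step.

Answer: normal form = T  (in 2 steps)

Derivation:
  start: (¬T ∨ T) ∨ (F ∨ ¬x0)
  step 1: T ∨ (F ∨ ¬x0)
  step 2: T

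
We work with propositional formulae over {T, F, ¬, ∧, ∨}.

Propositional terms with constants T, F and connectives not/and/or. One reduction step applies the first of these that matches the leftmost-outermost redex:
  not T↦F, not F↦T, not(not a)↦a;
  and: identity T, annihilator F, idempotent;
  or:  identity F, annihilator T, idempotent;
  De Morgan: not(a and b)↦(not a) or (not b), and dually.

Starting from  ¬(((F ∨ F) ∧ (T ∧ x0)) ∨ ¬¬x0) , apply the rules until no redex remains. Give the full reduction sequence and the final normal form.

  start: ¬(((F ∨ F) ∧ (T ∧ x0)) ∨ ¬¬x0)
  step 1: ¬((F ∨ F) ∧ (T ∧ x0)) ∧ ¬¬¬x0
  step 2: (¬(F ∨ F) ∨ ¬(T ∧ x0)) ∧ ¬¬¬x0
  step 3: ((¬F ∧ ¬F) ∨ ¬(T ∧ x0)) ∧ ¬¬¬x0
  step 4: (¬F ∨ ¬(T ∧ x0)) ∧ ¬¬¬x0
  step 5: (T ∨ ¬(T ∧ x0)) ∧ ¬¬¬x0
  step 6: T ∧ ¬¬¬x0
  step 7: ¬¬¬x0
  step 8: ¬x0

Answer: normal form = ¬x0  (in 8 steps)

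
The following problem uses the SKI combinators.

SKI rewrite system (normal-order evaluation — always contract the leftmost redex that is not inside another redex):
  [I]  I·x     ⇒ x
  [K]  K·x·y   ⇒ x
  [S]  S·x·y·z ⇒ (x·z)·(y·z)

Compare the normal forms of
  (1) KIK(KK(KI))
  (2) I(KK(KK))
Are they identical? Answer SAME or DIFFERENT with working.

Answer: SAME — A ⇓ K, B ⇓ K

Reduction:
Term A:
  start: KIK(KK(KI))
  step 1: I(KK(KI))
  step 2: KK(KI)
  step 3: K

Term B:
  start: I(KK(KK))
  step 1: KK(KK)
  step 2: K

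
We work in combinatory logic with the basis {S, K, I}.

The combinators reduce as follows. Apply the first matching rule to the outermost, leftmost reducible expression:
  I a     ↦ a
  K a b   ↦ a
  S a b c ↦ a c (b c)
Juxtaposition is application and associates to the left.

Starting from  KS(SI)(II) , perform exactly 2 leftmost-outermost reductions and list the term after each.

Answer: after 2 steps: SI

Reduction:
  start: KS(SI)(II)
  →1  S(II)
  →2  SI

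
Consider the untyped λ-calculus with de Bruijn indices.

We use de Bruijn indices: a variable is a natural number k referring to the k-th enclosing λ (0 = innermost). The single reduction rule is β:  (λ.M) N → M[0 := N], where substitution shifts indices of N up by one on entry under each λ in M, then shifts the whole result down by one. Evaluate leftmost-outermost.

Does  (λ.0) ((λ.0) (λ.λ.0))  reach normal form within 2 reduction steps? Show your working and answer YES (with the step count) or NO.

  start: (λ.0) ((λ.0) (λ.λ.0))
  [1] (λ.0) (λ.λ.0)
  [2] λ.λ.0

Answer: YES — reaches normal form λ.λ.0 in 2 ≤ 2 steps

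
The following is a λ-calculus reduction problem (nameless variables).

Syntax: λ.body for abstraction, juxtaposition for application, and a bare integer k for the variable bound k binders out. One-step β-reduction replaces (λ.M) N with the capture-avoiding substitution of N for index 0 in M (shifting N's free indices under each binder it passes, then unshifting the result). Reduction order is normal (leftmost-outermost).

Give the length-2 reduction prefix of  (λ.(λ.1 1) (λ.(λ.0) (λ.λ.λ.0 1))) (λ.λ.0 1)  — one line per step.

  start: (λ.(λ.1 1) (λ.(λ.0) (λ.λ.λ.0 1))) (λ.λ.0 1)
  →1  (λ.(λ.λ.0 1) (λ.λ.0 1)) (λ.(λ.0) (λ.λ.λ.0 1))
  →2  (λ.λ.0 1) (λ.λ.0 1)

Answer: after 2 steps: (λ.λ.0 1) (λ.λ.0 1)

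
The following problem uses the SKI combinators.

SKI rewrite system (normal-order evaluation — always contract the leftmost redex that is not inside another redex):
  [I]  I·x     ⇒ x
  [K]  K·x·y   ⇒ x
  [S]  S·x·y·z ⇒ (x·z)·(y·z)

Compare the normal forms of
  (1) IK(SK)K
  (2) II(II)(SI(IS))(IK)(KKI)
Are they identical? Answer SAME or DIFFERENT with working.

Term A:
  start: IK(SK)K
  [1] K(SK)K
  [2] SK

Term B:
  start: II(II)(SI(IS))(IK)(KKI)
  [1] I(II)(SI(IS))(IK)(KKI)
  [2] II(SI(IS))(IK)(KKI)
  [3] I(SI(IS))(IK)(KKI)
  [4] SI(IS)(IK)(KKI)
  [5] I(IK)(IS(IK))(KKI)
  [6] IK(IS(IK))(KKI)
  [7] K(IS(IK))(KKI)
  [8] IS(IK)
  [9] S(IK)
  [10] SK

Answer: SAME — A ⇓ SK, B ⇓ SK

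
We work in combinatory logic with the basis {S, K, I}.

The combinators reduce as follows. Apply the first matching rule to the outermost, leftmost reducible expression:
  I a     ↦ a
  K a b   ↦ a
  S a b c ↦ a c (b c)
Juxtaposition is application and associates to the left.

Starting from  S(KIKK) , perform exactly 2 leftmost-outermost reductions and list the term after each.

Answer: after 2 steps: SK

Working:
  start: S(KIKK)
  step 1: S(IK)
  step 2: SK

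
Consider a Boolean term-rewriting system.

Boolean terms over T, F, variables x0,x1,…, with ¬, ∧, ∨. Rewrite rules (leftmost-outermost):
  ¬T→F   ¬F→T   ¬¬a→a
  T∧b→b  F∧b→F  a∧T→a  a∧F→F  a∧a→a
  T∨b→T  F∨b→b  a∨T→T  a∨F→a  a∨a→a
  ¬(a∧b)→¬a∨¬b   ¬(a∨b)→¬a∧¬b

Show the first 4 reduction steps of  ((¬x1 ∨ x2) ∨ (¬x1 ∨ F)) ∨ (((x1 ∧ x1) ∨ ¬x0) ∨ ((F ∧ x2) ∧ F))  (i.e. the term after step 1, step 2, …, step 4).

  start: ((¬x1 ∨ x2) ∨ (¬x1 ∨ F)) ∨ (((x1 ∧ x1) ∨ ¬x0) ∨ ((F ∧ x2) ∧ F))
  step 1: ((¬x1 ∨ x2) ∨ ¬x1) ∨ (((x1 ∧ x1) ∨ ¬x0) ∨ ((F ∧ x2) ∧ F))
  step 2: ((¬x1 ∨ x2) ∨ ¬x1) ∨ ((x1 ∨ ¬x0) ∨ ((F ∧ x2) ∧ F))
  step 3: ((¬x1 ∨ x2) ∨ ¬x1) ∨ ((x1 ∨ ¬x0) ∨ F)
  step 4: ((¬x1 ∨ x2) ∨ ¬x1) ∨ (x1 ∨ ¬x0)

Answer: after 4 steps: ((¬x1 ∨ x2) ∨ ¬x1) ∨ (x1 ∨ ¬x0)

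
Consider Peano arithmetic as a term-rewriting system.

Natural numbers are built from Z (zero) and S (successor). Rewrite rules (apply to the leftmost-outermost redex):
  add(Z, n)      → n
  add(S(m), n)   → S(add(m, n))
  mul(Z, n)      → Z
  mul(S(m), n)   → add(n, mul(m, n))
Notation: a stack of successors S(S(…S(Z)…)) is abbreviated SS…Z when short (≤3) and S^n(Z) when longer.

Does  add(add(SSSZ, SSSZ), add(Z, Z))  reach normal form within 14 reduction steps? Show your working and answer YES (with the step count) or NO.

  start: add(add(SSSZ, SSSZ), add(Z, Z))
  [1] add(S(add(SSZ, SSSZ)), add(Z, Z))
  [2] S(add(add(SSZ, SSSZ), add(Z, Z)))
  [3] S(add(S(add(SZ, SSSZ)), add(Z, Z)))
  [4] S(S(add(add(SZ, SSSZ), add(Z, Z))))
  [5] S(S(add(S(add(Z, SSSZ)), add(Z, Z))))
  [6] S(S(S(add(add(Z, SSSZ), add(Z, Z)))))
  [7] S(S(S(add(SSSZ, add(Z, Z)))))
  [8] S(S(S(S(add(SSZ, add(Z, Z))))))
  [9] S(S(S(S(S(add(SZ, add(Z, Z)))))))
  [10] S(S(S(S(S(S(add(Z, add(Z, Z))))))))
  [11] S(S(S(S(S(S(add(Z, Z)))))))
  [12] S^6(Z)

Answer: YES — reaches normal form S^6(Z) in 12 ≤ 14 steps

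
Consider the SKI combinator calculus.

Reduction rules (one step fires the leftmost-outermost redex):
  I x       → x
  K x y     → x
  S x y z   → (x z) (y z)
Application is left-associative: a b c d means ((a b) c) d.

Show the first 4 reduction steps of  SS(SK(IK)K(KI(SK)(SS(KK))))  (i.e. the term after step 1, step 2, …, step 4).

Answer: after 4 steps: SS(K(SS(KK)))

Reduction:
  start: SS(SK(IK)K(KI(SK)(SS(KK))))
  →1  SS(KK(IKK)(KI(SK)(SS(KK))))
  →2  SS(K(KI(SK)(SS(KK))))
  →3  SS(K(I(SS(KK))))
  →4  SS(K(SS(KK)))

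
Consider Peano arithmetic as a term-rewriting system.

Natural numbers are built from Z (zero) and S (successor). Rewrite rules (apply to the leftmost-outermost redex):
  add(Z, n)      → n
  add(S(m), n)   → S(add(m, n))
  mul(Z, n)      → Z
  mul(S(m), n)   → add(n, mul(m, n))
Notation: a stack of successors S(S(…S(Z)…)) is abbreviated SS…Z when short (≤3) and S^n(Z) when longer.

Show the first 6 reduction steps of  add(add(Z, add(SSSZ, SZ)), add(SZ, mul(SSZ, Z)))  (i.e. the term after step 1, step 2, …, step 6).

Answer: after 6 steps: S(S(add(S(add(Z, SZ)), add(SZ, mul(SSZ, Z)))))

Derivation:
  start: add(add(Z, add(SSSZ, SZ)), add(SZ, mul(SSZ, Z)))
  →1  add(add(SSSZ, SZ), add(SZ, mul(SSZ, Z)))
  →2  add(S(add(SSZ, SZ)), add(SZ, mul(SSZ, Z)))
  →3  S(add(add(SSZ, SZ), add(SZ, mul(SSZ, Z))))
  →4  S(add(S(add(SZ, SZ)), add(SZ, mul(SSZ, Z))))
  →5  S(S(add(add(SZ, SZ), add(SZ, mul(SSZ, Z)))))
  →6  S(S(add(S(add(Z, SZ)), add(SZ, mul(SSZ, Z)))))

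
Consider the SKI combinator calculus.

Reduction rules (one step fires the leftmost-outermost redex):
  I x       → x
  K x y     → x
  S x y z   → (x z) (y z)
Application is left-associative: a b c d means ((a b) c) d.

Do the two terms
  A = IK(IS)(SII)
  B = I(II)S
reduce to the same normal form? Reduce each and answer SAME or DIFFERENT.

Answer: SAME — A ⇓ S, B ⇓ S

Working:
Term A:
  start: IK(IS)(SII)
  step 1: K(IS)(SII)
  step 2: IS
  step 3: S

Term B:
  start: I(II)S
  step 1: IIS
  step 2: IS
  step 3: S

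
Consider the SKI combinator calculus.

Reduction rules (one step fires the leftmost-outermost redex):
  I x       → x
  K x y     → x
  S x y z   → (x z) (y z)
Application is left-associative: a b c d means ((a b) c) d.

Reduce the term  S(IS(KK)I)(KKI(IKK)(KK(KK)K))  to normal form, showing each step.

  start: S(IS(KK)I)(KKI(IKK)(KK(KK)K))
  [1] S(S(KK)I)(KKI(IKK)(KK(KK)K))
  [2] S(S(KK)I)(K(IKK)(KK(KK)K))
  [3] S(S(KK)I)(IKK)
  [4] S(S(KK)I)(KK)

Answer: normal form = S(S(KK)I)(KK)  (in 4 steps)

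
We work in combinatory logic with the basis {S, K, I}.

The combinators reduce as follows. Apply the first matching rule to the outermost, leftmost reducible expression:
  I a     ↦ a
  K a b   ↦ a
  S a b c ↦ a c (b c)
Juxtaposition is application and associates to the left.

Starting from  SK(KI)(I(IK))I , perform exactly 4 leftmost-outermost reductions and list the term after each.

  start: SK(KI)(I(IK))I
  [1] K(I(IK))(KI(I(IK)))I
  [2] I(IK)I
  [3] IKI
  [4] KI

Answer: after 4 steps: KI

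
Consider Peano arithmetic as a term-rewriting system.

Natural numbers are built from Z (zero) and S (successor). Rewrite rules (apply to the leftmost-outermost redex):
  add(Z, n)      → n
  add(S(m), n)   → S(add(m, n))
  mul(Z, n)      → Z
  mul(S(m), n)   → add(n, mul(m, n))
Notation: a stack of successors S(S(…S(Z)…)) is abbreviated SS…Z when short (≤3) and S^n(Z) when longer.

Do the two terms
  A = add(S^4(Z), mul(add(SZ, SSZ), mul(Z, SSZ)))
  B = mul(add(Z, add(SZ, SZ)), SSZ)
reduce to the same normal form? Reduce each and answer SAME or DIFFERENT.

Term A:
  start: add(S^4(Z), mul(add(SZ, SSZ), mul(Z, SSZ)))
  →1  S(add(SSSZ, mul(add(SZ, SSZ), mul(Z, SSZ))))
  →2  S(S(add(SSZ, mul(add(SZ, SSZ), mul(Z, SSZ)))))
  →3  S(S(S(add(SZ, mul(add(SZ, SSZ), mul(Z, SSZ))))))
  →4  S(S(S(S(add(Z, mul(add(SZ, SSZ), mul(Z, SSZ)))))))
  →5  S(S(S(S(mul(add(SZ, SSZ), mul(Z, SSZ))))))
  →6  S(S(S(S(mul(S(add(Z, SSZ)), mul(Z, SSZ))))))
  →7  S(S(S(S(add(mul(Z, SSZ), mul(add(Z, SSZ), mul(Z, SSZ)))))))
  →8  S(S(S(S(add(Z, mul(add(Z, SSZ), mul(Z, SSZ)))))))
  →9  S(S(S(S(mul(add(Z, SSZ), mul(Z, SSZ))))))
  →10  S(S(S(S(mul(SSZ, mul(Z, SSZ))))))
  →11  S(S(S(S(add(mul(Z, SSZ), mul(SZ, mul(Z, SSZ)))))))
  →12  S(S(S(S(add(Z, mul(SZ, mul(Z, SSZ)))))))
  →13  S(S(S(S(mul(SZ, mul(Z, SSZ))))))
  →14  S(S(S(S(add(mul(Z, SSZ), mul(Z, mul(Z, SSZ)))))))
  →15  S(S(S(S(add(Z, mul(Z, mul(Z, SSZ)))))))
  →16  S(S(S(S(mul(Z, mul(Z, SSZ))))))
  →17  S^4(Z)

Term B:
  start: mul(add(Z, add(SZ, SZ)), SSZ)
  →1  mul(add(SZ, SZ), SSZ)
  →2  mul(S(add(Z, SZ)), SSZ)
  →3  add(SSZ, mul(add(Z, SZ), SSZ))
  →4  S(add(SZ, mul(add(Z, SZ), SSZ)))
  →5  S(S(add(Z, mul(add(Z, SZ), SSZ))))
  →6  S(S(mul(add(Z, SZ), SSZ)))
  →7  S(S(mul(SZ, SSZ)))
  →8  S(S(add(SSZ, mul(Z, SSZ))))
  →9  S(S(S(add(SZ, mul(Z, SSZ)))))
  →10  S(S(S(S(add(Z, mul(Z, SSZ))))))
  →11  S(S(S(S(mul(Z, SSZ)))))
  →12  S^4(Z)

Answer: SAME — A ⇓ S^4(Z), B ⇓ S^4(Z)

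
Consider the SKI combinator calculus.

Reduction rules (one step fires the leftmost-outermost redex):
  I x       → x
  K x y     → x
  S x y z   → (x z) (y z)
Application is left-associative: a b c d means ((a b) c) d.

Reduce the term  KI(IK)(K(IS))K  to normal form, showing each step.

Answer: normal form = S  (in 4 steps)

Reduction:
  start: KI(IK)(K(IS))K
  →1  I(K(IS))K
  →2  K(IS)K
  →3  IS
  →4  S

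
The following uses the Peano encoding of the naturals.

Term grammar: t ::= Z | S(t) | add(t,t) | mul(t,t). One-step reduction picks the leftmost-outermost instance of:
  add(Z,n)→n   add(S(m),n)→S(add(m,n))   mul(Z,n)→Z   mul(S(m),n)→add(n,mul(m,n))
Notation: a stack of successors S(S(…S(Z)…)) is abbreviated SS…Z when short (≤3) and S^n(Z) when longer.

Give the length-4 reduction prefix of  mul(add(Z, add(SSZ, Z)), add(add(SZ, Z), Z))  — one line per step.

Answer: after 4 steps: add(add(S(add(Z, Z)), Z), mul(add(SZ, Z), add(add(SZ, Z), Z)))

Reduction:
  start: mul(add(Z, add(SSZ, Z)), add(add(SZ, Z), Z))
  step 1: mul(add(SSZ, Z), add(add(SZ, Z), Z))
  step 2: mul(S(add(SZ, Z)), add(add(SZ, Z), Z))
  step 3: add(add(add(SZ, Z), Z), mul(add(SZ, Z), add(add(SZ, Z), Z)))
  step 4: add(add(S(add(Z, Z)), Z), mul(add(SZ, Z), add(add(SZ, Z), Z)))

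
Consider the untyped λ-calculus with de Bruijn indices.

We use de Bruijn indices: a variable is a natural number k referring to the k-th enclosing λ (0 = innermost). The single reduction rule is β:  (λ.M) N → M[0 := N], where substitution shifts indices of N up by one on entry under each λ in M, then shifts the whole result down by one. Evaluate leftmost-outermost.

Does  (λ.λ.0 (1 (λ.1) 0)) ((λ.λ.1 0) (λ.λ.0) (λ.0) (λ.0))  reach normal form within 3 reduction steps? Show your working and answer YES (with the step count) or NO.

  start: (λ.λ.0 (1 (λ.1) 0)) ((λ.λ.1 0) (λ.λ.0) (λ.0) (λ.0))
  →1  λ.0 ((λ.λ.1 0) (λ.λ.0) (λ.0) (λ.0) (λ.1) 0)
  →2  λ.0 ((λ.(λ.λ.0) 0) (λ.0) (λ.0) (λ.1) 0)
  →3  λ.0 ((λ.λ.0) (λ.0) (λ.0) (λ.1) 0)

Answer: NO — after 3 steps the term is λ.0 ((λ.λ.0) (λ.0) (λ.0) (λ.1) 0), not yet normal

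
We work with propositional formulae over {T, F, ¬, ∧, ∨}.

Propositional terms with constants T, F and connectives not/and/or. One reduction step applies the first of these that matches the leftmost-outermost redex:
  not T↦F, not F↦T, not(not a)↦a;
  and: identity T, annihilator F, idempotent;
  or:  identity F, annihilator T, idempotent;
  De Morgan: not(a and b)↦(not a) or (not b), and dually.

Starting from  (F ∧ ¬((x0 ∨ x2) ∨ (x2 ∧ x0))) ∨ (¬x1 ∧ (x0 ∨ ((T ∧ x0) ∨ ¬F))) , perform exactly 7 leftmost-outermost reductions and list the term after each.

Answer: after 7 steps: ¬x1

Reduction:
  start: (F ∧ ¬((x0 ∨ x2) ∨ (x2 ∧ x0))) ∨ (¬x1 ∧ (x0 ∨ ((T ∧ x0) ∨ ¬F)))
  step 1: F ∨ (¬x1 ∧ (x0 ∨ ((T ∧ x0) ∨ ¬F)))
  step 2: ¬x1 ∧ (x0 ∨ ((T ∧ x0) ∨ ¬F))
  step 3: ¬x1 ∧ (x0 ∨ (x0 ∨ ¬F))
  step 4: ¬x1 ∧ (x0 ∨ (x0 ∨ T))
  step 5: ¬x1 ∧ (x0 ∨ T)
  step 6: ¬x1 ∧ T
  step 7: ¬x1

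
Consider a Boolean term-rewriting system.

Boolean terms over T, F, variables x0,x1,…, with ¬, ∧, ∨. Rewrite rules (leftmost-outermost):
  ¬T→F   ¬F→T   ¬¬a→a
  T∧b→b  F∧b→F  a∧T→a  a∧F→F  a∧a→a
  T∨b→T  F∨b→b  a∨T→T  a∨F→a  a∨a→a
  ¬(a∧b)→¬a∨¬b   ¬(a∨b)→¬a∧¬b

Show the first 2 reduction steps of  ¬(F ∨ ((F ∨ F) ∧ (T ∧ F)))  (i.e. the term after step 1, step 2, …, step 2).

  start: ¬(F ∨ ((F ∨ F) ∧ (T ∧ F)))
  step 1: ¬F ∧ ¬((F ∨ F) ∧ (T ∧ F))
  step 2: T ∧ ¬((F ∨ F) ∧ (T ∧ F))

Answer: after 2 steps: T ∧ ¬((F ∨ F) ∧ (T ∧ F))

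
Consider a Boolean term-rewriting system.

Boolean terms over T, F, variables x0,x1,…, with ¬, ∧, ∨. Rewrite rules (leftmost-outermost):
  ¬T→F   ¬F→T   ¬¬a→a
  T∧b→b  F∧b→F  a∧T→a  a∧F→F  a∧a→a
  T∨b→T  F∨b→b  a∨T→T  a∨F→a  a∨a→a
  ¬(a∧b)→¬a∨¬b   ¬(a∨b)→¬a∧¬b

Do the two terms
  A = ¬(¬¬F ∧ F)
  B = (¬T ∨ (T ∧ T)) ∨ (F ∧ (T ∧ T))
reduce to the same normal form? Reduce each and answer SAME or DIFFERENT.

Answer: SAME — A ⇓ T, B ⇓ T

Reduction:
Term A:
  start: ¬(¬¬F ∧ F)
  →1  ¬¬¬F ∨ ¬F
  →2  ¬F ∨ ¬F
  →3  ¬F
  →4  T

Term B:
  start: (¬T ∨ (T ∧ T)) ∨ (F ∧ (T ∧ T))
  →1  (F ∨ (T ∧ T)) ∨ (F ∧ (T ∧ T))
  →2  (T ∧ T) ∨ (F ∧ (T ∧ T))
  →3  T ∨ (F ∧ (T ∧ T))
  →4  T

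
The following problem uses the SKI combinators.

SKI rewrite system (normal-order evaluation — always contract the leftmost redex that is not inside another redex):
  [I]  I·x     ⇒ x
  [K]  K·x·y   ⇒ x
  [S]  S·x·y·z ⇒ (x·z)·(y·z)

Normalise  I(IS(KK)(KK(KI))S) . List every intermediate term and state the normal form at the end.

Answer: normal form = K(KS)  (in 5 steps)

Reduction:
  start: I(IS(KK)(KK(KI))S)
  step 1: IS(KK)(KK(KI))S
  step 2: S(KK)(KK(KI))S
  step 3: KKS(KK(KI)S)
  step 4: K(KK(KI)S)
  step 5: K(KS)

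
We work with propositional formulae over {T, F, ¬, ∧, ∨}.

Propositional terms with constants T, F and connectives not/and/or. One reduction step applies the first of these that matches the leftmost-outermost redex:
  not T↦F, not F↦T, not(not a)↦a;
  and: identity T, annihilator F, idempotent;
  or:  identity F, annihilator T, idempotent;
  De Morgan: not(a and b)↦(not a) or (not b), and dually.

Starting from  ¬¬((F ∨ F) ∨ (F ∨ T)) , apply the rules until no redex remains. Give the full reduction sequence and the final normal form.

Answer: normal form = T  (in 4 steps)

Derivation:
  start: ¬¬((F ∨ F) ∨ (F ∨ T))
  →1  (F ∨ F) ∨ (F ∨ T)
  →2  F ∨ (F ∨ T)
  →3  F ∨ T
  →4  T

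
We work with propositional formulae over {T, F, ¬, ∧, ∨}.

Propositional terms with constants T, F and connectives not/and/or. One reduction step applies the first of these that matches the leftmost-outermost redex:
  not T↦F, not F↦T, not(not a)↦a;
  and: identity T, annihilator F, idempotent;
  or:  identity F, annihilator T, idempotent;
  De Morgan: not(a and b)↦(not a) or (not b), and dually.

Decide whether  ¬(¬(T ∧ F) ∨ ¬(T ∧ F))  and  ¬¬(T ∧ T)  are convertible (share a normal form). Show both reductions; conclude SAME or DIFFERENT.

Answer: DIFFERENT — A ⇓ F, B ⇓ T

Derivation:
Term A:
  start: ¬(¬(T ∧ F) ∨ ¬(T ∧ F))
  step 1: ¬¬(T ∧ F) ∧ ¬¬(T ∧ F)
  step 2: ¬¬(T ∧ F)
  step 3: T ∧ F
  step 4: F

Term B:
  start: ¬¬(T ∧ T)
  step 1: T ∧ T
  step 2: T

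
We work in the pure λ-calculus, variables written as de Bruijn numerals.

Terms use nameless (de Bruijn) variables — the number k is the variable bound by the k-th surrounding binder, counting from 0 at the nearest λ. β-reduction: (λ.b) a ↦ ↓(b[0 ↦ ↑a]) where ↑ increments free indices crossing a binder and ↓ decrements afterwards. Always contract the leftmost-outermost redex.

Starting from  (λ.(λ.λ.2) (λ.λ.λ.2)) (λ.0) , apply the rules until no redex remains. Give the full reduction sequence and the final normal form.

Answer: normal form = λ.λ.0  (in 2 steps)

Reduction:
  start: (λ.(λ.λ.2) (λ.λ.λ.2)) (λ.0)
  →1  (λ.λ.λ.0) (λ.λ.λ.2)
  →2  λ.λ.0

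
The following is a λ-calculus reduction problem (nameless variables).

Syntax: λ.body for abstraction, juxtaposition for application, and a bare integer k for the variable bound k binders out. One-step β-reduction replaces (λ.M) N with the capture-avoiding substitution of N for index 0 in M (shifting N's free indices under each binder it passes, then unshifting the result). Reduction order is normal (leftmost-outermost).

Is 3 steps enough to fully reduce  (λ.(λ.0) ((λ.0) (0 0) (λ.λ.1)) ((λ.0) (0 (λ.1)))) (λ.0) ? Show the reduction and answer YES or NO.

  start: (λ.(λ.0) ((λ.0) (0 0) (λ.λ.1)) ((λ.0) (0 (λ.1)))) (λ.0)
  step 1: (λ.0) ((λ.0) ((λ.0) (λ.0)) (λ.λ.1)) ((λ.0) ((λ.0) (λ.λ.0)))
  step 2: (λ.0) ((λ.0) (λ.0)) (λ.λ.1) ((λ.0) ((λ.0) (λ.λ.0)))
  step 3: (λ.0) (λ.0) (λ.λ.1) ((λ.0) ((λ.0) (λ.λ.0)))

Answer: NO — after 3 steps the term is (λ.0) (λ.0) (λ.λ.1) ((λ.0) ((λ.0) (λ.λ.0))), not yet normal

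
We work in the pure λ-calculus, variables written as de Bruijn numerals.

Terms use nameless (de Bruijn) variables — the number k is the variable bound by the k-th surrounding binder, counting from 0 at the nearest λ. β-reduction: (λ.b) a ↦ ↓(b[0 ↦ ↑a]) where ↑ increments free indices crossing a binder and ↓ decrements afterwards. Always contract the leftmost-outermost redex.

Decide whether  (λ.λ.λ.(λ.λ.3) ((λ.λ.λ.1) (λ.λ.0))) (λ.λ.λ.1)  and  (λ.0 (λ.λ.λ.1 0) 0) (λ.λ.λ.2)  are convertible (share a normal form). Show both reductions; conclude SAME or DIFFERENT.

Term A:
  start: (λ.λ.λ.(λ.λ.3) ((λ.λ.λ.1) (λ.λ.0))) (λ.λ.λ.1)
  →1  λ.λ.(λ.λ.3) ((λ.λ.λ.1) (λ.λ.0))
  →2  λ.λ.λ.2

Term B:
  start: (λ.0 (λ.λ.λ.1 0) 0) (λ.λ.λ.2)
  →1  (λ.λ.λ.2) (λ.λ.λ.1 0) (λ.λ.λ.2)
  →2  (λ.λ.λ.λ.λ.1 0) (λ.λ.λ.2)
  →3  λ.λ.λ.λ.1 0

Answer: DIFFERENT — A ⇓ λ.λ.λ.2, B ⇓ λ.λ.λ.λ.1 0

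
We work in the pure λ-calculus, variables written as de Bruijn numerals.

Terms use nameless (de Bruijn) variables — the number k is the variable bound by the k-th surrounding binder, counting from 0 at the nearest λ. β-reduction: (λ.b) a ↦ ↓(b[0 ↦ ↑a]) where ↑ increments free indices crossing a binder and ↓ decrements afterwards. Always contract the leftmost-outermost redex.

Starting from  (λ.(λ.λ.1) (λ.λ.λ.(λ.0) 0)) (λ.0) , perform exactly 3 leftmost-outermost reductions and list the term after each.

  start: (λ.(λ.λ.1) (λ.λ.λ.(λ.0) 0)) (λ.0)
  step 1: (λ.λ.1) (λ.λ.λ.(λ.0) 0)
  step 2: λ.λ.λ.λ.(λ.0) 0
  step 3: λ.λ.λ.λ.0

Answer: after 3 steps: λ.λ.λ.λ.0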